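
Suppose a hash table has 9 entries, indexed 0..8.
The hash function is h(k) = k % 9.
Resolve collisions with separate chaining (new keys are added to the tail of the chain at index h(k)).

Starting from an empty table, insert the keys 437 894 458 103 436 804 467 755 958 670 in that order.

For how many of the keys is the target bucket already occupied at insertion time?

Insert 437: h=5, bucket 5 empty → new chain.
Insert 894: h=3, bucket 3 empty → new chain.
Insert 458: h=8, bucket 8 empty → new chain.
Insert 103: h=4, bucket 4 empty → new chain.
Insert 436: h=4, bucket 4 nonempty → append to chain.
Insert 804: h=3, bucket 3 nonempty → append to chain.
Insert 467: h=8, bucket 8 nonempty → append to chain.
Insert 755: h=8, bucket 8 nonempty → append to chain.
Insert 958: h=4, bucket 4 nonempty → append to chain.
Insert 670: h=4, bucket 4 nonempty → append to chain.
Final buckets:
0: -
1: -
2: -
3: 894 -> 804
4: 103 -> 436 -> 958 -> 670
5: 437
6: -
7: -
8: 458 -> 467 -> 755

6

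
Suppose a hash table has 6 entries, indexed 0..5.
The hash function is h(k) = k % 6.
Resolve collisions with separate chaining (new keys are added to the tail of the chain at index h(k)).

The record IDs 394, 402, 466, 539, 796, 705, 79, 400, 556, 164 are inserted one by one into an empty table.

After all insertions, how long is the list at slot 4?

394 -> bucket 4
402 -> bucket 0
466 -> bucket 4 (collision)
539 -> bucket 5
796 -> bucket 4 (collision)
705 -> bucket 3
79 -> bucket 1
400 -> bucket 4 (collision)
556 -> bucket 4 (collision)
164 -> bucket 2
Final buckets:
0: 402
1: 79
2: 164
3: 705
4: 394 -> 466 -> 796 -> 400 -> 556
5: 539

5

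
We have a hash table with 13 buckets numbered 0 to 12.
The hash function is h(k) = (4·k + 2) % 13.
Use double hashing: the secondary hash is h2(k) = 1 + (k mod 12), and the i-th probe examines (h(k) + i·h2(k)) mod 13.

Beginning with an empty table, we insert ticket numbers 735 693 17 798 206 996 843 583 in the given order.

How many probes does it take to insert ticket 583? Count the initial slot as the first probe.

3

735: h=4 => slot 4
693: h=5 => slot 5
17: h=5, h2=6, probe 5,11 => slot 11
798: h=9 => slot 9
206: h=7 => slot 7
996: h=8 => slot 8
843: h=7, h2=4, probe 7,11,2 => slot 2
583: h=7, h2=8, probe 7,2,10 => slot 10
Table: [., ., 843, ., 735, 693, ., 206, 996, 798, 583, 17, .]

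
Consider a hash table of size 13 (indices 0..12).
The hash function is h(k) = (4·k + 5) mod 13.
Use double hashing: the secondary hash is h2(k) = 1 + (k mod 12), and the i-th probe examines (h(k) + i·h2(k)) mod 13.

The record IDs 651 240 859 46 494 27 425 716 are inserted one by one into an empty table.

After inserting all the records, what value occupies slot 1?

716

651: h=9 -> slot 9
240: h=3 -> slot 3
859: h=9, h2=8, probe 9,4 -> slot 4
46: h=7 -> slot 7
494: h=5 -> slot 5
27: h=9, h2=4, probe 9,0 -> slot 0
425: h=2 -> slot 2
716: h=9, h2=9, probe 9,5,1 -> slot 1
Table: [27, 716, 425, 240, 859, 494, _, 46, _, 651, _, _, _]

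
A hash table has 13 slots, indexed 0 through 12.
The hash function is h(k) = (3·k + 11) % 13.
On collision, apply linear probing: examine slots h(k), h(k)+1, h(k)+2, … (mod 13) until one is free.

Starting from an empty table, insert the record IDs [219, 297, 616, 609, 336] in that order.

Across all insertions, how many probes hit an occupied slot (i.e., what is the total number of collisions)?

219: h=5 -> slot 5
297: h=5, probe 5,6 -> slot 6
616: h=0 -> slot 0
609: h=5, probe 5,6,7 -> slot 7
336: h=5, probe 5,6,7,8 -> slot 8
Table: [616, ∅, ∅, ∅, ∅, 219, 297, 609, 336, ∅, ∅, ∅, ∅]

6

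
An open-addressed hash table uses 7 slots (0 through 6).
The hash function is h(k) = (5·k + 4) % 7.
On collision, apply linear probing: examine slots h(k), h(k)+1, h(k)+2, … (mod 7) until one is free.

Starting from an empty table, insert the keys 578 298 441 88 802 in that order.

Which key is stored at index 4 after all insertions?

298

578: h=3 → slot 3
298: h=3, probe 3,4 → slot 4
441: h=4, probe 4,5 → slot 5
88: h=3, probe 3,4,5,6 → slot 6
802: h=3, probe 3,4,5,6,0 → slot 0
Table: [802, ., ., 578, 298, 441, 88]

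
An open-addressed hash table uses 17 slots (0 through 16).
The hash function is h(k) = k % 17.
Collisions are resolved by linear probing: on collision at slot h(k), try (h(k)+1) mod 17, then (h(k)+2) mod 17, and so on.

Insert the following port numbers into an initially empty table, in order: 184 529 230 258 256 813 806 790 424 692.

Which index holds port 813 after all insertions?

15

184: h=14 -> slot 14
529: h=2 -> slot 2
230: h=9 -> slot 9
258: h=3 -> slot 3
256: h=1 -> slot 1
813: h=14, probe 14,15 -> slot 15
806: h=7 -> slot 7
790: h=8 -> slot 8
424: h=16 -> slot 16
692: h=12 -> slot 12
Table: [-, 256, 529, 258, -, -, -, 806, 790, 230, -, -, 692, -, 184, 813, 424]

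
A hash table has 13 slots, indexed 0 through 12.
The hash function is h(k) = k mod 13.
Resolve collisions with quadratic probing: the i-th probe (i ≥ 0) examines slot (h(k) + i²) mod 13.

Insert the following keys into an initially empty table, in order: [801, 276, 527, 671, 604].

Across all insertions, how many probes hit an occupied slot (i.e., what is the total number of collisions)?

801 hashes to 8; slot 8 is free → place at 8.
276 hashes to 3; slot 3 is free → place at 3.
527 hashes to 7; slot 7 is free → place at 7.
671 hashes to 8; 8 taken → place at 9.
604 hashes to 6; slot 6 is free → place at 6.
Table: [—, —, —, 276, —, —, 604, 527, 801, 671, —, —, —]

1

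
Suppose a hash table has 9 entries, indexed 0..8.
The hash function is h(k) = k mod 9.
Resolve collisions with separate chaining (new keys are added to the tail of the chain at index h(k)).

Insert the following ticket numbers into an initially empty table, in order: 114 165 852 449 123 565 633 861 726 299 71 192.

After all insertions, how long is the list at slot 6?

Insert 114: h=6, bucket 6 empty → new chain.
Insert 165: h=3, bucket 3 empty → new chain.
Insert 852: h=6, bucket 6 nonempty → append to chain.
Insert 449: h=8, bucket 8 empty → new chain.
Insert 123: h=6, bucket 6 nonempty → append to chain.
Insert 565: h=7, bucket 7 empty → new chain.
Insert 633: h=3, bucket 3 nonempty → append to chain.
Insert 861: h=6, bucket 6 nonempty → append to chain.
Insert 726: h=6, bucket 6 nonempty → append to chain.
Insert 299: h=2, bucket 2 empty → new chain.
Insert 71: h=8, bucket 8 nonempty → append to chain.
Insert 192: h=3, bucket 3 nonempty → append to chain.
Final buckets:
0: _
1: _
2: 299
3: 165 -> 633 -> 192
4: _
5: _
6: 114 -> 852 -> 123 -> 861 -> 726
7: 565
8: 449 -> 71

5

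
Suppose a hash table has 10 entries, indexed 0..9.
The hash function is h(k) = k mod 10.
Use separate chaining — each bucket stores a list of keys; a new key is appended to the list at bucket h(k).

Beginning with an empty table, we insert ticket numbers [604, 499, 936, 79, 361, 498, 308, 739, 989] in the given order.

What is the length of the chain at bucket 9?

604 → bucket 4
499 → bucket 9
936 → bucket 6
79 → bucket 9 (collision)
361 → bucket 1
498 → bucket 8
308 → bucket 8 (collision)
739 → bucket 9 (collision)
989 → bucket 9 (collision)
Final buckets:
0: _
1: 361
2: _
3: _
4: 604
5: _
6: 936
7: _
8: 498 -> 308
9: 499 -> 79 -> 739 -> 989

4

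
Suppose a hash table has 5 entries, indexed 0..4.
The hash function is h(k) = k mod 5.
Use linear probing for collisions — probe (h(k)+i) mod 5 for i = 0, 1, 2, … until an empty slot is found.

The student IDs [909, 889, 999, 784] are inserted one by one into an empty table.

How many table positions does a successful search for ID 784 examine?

4

909: h=4 -> slot 4
889: h=4, probe 4,0 -> slot 0
999: h=4, probe 4,0,1 -> slot 1
784: h=4, probe 4,0,1,2 -> slot 2
Table: [889, 999, 784, ∅, 909]
Lookup 784: h=4, probe 4,0,1,2 → found at 2.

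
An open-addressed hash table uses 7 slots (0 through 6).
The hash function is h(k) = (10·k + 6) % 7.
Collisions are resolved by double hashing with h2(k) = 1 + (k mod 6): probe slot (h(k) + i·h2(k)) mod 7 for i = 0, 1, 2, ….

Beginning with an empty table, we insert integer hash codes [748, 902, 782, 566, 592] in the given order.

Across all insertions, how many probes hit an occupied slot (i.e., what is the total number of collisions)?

748 hashes to 3; slot 3 is free -> place at 3.
902 hashes to 3, h2=3; 3 taken -> place at 6.
782 hashes to 0; slot 0 is free -> place at 0.
566 hashes to 3, h2=3; 3,6 taken -> place at 2.
592 hashes to 4; slot 4 is free -> place at 4.
Table: [782, -, 566, 748, 592, -, 902]

3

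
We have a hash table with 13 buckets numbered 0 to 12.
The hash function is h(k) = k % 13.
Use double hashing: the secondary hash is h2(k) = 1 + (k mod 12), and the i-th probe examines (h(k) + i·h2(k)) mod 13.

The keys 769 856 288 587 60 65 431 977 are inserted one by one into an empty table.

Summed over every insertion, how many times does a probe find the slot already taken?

769 hashes to 2; slot 2 is free => place at 2.
856 hashes to 11; slot 11 is free => place at 11.
288 hashes to 2, h2=1; 2 taken => place at 3.
587 hashes to 2, h2=12; 2 taken => place at 1.
60 hashes to 8; slot 8 is free => place at 8.
65 hashes to 0; slot 0 is free => place at 0.
431 hashes to 2, h2=12; 2,1,0 taken => place at 12.
977 hashes to 2, h2=6; 2,8,1 taken => place at 7.
Table: [65, 587, 769, 288, _, _, _, 977, 60, _, _, 856, 431]

8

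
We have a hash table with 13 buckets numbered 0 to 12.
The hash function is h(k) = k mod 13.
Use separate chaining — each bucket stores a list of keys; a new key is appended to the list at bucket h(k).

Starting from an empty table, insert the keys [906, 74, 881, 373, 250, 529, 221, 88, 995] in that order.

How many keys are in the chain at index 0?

1

906 -> bucket 9
74 -> bucket 9 (collision)
881 -> bucket 10
373 -> bucket 9 (collision)
250 -> bucket 3
529 -> bucket 9 (collision)
221 -> bucket 0
88 -> bucket 10 (collision)
995 -> bucket 7
Final buckets:
0: 221
1: —
2: —
3: 250
4: —
5: —
6: —
7: 995
8: —
9: 906 -> 74 -> 373 -> 529
10: 881 -> 88
11: —
12: —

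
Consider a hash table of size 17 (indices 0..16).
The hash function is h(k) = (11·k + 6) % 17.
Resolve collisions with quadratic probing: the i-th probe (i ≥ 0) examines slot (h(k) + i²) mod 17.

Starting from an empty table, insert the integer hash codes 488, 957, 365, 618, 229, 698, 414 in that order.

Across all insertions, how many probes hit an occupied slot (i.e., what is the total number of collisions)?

3

488 hashes to 2; slot 2 is free => place at 2.
957 hashes to 10; slot 10 is free => place at 10.
365 hashes to 9; slot 9 is free => place at 9.
618 hashes to 4; slot 4 is free => place at 4.
229 hashes to 9; 9,10 taken => place at 13.
698 hashes to 0; slot 0 is free => place at 0.
414 hashes to 4; 4 taken => place at 5.
Table: [698, -, 488, -, 618, 414, -, -, -, 365, 957, -, -, 229, -, -, -]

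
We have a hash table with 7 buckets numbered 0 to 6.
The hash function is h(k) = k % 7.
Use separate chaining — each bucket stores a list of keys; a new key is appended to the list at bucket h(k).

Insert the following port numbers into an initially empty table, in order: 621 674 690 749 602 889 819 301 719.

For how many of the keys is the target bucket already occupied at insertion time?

621 → bucket 5
674 → bucket 2
690 → bucket 4
749 → bucket 0
602 → bucket 0 (collision)
889 → bucket 0 (collision)
819 → bucket 0 (collision)
301 → bucket 0 (collision)
719 → bucket 5 (collision)
Final buckets:
0: 749 -> 602 -> 889 -> 819 -> 301
1: ∅
2: 674
3: ∅
4: 690
5: 621 -> 719
6: ∅

5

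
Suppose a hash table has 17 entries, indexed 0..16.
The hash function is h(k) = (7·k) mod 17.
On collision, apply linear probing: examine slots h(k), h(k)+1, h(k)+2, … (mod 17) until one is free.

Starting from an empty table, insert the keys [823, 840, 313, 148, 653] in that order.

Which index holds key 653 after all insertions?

2

823: h=15 → slot 15
840: h=15, probe 15,16 → slot 16
313: h=15, probe 15,16,0 → slot 0
148: h=16, probe 16,0,1 → slot 1
653: h=15, probe 15,16,0,1,2 → slot 2
Table: [313, 148, 653, —, —, —, —, —, —, —, —, —, —, —, —, 823, 840]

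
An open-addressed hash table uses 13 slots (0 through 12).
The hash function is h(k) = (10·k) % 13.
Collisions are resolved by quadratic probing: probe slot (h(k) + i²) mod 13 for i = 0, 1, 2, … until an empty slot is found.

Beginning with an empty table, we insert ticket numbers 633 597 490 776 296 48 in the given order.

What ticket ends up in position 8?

633 hashes to 12; slot 12 is free -> place at 12.
597 hashes to 3; slot 3 is free -> place at 3.
490 hashes to 12; 12 taken -> place at 0.
776 hashes to 12; 12,0,3 taken -> place at 8.
296 hashes to 9; slot 9 is free -> place at 9.
48 hashes to 12; 12,0,3,8 taken -> place at 2.
Table: [490, —, 48, 597, —, —, —, —, 776, 296, —, —, 633]

776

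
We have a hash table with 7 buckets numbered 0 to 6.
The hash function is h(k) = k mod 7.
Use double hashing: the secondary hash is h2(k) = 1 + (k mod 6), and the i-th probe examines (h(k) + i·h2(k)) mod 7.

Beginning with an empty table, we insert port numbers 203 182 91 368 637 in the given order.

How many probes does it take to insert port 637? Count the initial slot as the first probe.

203 hashes to 0; slot 0 is free → place at 0.
182 hashes to 0, h2=3; 0 taken → place at 3.
91 hashes to 0, h2=2; 0 taken → place at 2.
368 hashes to 4; slot 4 is free → place at 4.
637 hashes to 0, h2=2; 0,2,4 taken → place at 6.
Table: [203, -, 91, 182, 368, -, 637]

4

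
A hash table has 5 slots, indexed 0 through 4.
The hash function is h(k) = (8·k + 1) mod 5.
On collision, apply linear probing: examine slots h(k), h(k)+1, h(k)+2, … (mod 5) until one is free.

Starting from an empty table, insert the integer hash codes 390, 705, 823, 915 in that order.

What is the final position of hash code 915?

3

390: h=1 => slot 1
705: h=1, probe 1,2 => slot 2
823: h=0 => slot 0
915: h=1, probe 1,2,3 => slot 3
Table: [823, 390, 705, 915, .]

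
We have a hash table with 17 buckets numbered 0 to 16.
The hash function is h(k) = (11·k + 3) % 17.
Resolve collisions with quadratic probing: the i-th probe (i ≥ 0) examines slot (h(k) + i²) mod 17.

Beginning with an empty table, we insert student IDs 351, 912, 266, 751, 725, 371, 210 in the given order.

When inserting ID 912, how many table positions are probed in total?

2

351: h=5 -> slot 5
912: h=5, probe 5,6 -> slot 6
266: h=5, probe 5,6,9 -> slot 9
751: h=2 -> slot 2
725: h=5, probe 5,6,9,14 -> slot 14
371: h=4 -> slot 4
210: h=1 -> slot 1
Table: [., 210, 751, ., 371, 351, 912, ., ., 266, ., ., ., ., 725, ., .]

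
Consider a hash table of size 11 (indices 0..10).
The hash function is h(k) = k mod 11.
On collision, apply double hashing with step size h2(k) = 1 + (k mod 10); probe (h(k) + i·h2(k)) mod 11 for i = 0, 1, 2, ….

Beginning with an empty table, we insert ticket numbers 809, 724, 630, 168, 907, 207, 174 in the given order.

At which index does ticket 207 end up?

0

809 hashes to 6; slot 6 is free => place at 6.
724 hashes to 9; slot 9 is free => place at 9.
630 hashes to 3; slot 3 is free => place at 3.
168 hashes to 3, h2=9; 3 taken => place at 1.
907 hashes to 5; slot 5 is free => place at 5.
207 hashes to 9, h2=8; 9,6,3 taken => place at 0.
174 hashes to 9, h2=5; 9,3 taken => place at 8.
Table: [207, 168, -, 630, -, 907, 809, -, 174, 724, -]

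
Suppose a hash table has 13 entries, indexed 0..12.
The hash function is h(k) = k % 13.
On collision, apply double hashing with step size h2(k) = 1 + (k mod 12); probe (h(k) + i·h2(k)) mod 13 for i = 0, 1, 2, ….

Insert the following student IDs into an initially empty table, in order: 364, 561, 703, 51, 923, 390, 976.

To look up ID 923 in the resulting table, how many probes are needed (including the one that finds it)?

Insert 364: h=0, slot 0 empty => index 0.
Insert 561: h=2, slot 2 empty => index 2.
Insert 703: h=1, slot 1 empty => index 1.
Insert 51: h=12, slot 12 empty => index 12.
Insert 923: h=0, h2=12, slots 0,12 occupied => index 11.
Insert 390: h=0, h2=7, slot 0 occupied => index 7.
Insert 976: h=1, h2=5, slot 1 occupied => index 6.
Table: [364, 703, 561, ∅, ∅, ∅, 976, 390, ∅, ∅, ∅, 923, 51]
Lookup 923: h=0, h2=12, probe 0,12,11 → found at 11.

3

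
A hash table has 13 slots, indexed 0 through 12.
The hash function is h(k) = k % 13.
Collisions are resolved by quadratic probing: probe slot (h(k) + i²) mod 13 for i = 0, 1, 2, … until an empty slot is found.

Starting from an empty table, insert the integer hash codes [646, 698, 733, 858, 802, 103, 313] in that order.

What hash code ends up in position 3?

646 hashes to 9; slot 9 is free => place at 9.
698 hashes to 9; 9 taken => place at 10.
733 hashes to 5; slot 5 is free => place at 5.
858 hashes to 0; slot 0 is free => place at 0.
802 hashes to 9; 9,10,0,5 taken => place at 12.
103 hashes to 12; 12,0 taken => place at 3.
313 hashes to 1; slot 1 is free => place at 1.
Table: [858, 313, -, 103, -, 733, -, -, -, 646, 698, -, 802]

103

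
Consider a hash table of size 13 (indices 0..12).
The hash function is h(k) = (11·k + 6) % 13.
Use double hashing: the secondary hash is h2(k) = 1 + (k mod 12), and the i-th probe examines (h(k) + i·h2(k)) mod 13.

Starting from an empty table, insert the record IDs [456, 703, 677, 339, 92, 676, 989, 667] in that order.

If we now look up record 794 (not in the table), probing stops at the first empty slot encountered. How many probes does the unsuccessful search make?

Insert 456: h=4, slot 4 empty -> index 4.
Insert 703: h=4, h2=8, slot 4 occupied -> index 12.
Insert 677: h=4, h2=6, slot 4 occupied -> index 10.
Insert 339: h=4, h2=4, slot 4 occupied -> index 8.
Insert 92: h=4, h2=9, slot 4 occupied -> index 0.
Insert 676: h=6, slot 6 empty -> index 6.
Insert 989: h=4, h2=6, slots 4,10 occupied -> index 3.
Insert 667: h=11, slot 11 empty -> index 11.
Table: [92, ∅, ∅, 989, 456, ∅, 676, ∅, 339, ∅, 677, 667, 703]
Lookup 794: h=4, h2=3, probe 4,7 → slot 7 empty, not found.

2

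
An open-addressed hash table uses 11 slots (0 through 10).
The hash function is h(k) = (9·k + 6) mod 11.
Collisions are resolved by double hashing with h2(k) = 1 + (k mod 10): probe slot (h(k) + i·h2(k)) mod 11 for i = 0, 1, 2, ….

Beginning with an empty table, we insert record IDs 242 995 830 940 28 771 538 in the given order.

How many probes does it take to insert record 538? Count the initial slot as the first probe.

4

242 hashes to 6; slot 6 is free => place at 6.
995 hashes to 7; slot 7 is free => place at 7.
830 hashes to 7, h2=1; 7 taken => place at 8.
940 hashes to 7, h2=1; 7,8 taken => place at 9.
28 hashes to 5; slot 5 is free => place at 5.
771 hashes to 4; slot 4 is free => place at 4.
538 hashes to 8, h2=9; 8,6,4 taken => place at 2.
Table: [-, -, 538, -, 771, 28, 242, 995, 830, 940, -]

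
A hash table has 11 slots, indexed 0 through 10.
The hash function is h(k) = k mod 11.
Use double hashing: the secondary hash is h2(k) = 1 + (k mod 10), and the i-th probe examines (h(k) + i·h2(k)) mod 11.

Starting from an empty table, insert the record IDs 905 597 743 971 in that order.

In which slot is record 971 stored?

905: h=3 -> slot 3
597: h=3, h2=8, probe 3,0 -> slot 0
743: h=6 -> slot 6
971: h=3, h2=2, probe 3,5 -> slot 5
Table: [597, _, _, 905, _, 971, 743, _, _, _, _]

5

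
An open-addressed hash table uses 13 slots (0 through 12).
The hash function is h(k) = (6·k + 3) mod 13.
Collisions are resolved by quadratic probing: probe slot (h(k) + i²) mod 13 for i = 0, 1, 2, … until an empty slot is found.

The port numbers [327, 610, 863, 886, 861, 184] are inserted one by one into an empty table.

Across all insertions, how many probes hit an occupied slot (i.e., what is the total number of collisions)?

327 hashes to 2; slot 2 is free => place at 2.
610 hashes to 10; slot 10 is free => place at 10.
863 hashes to 7; slot 7 is free => place at 7.
886 hashes to 2; 2 taken => place at 3.
861 hashes to 8; slot 8 is free => place at 8.
184 hashes to 2; 2,3 taken => place at 6.
Table: [—, —, 327, 886, —, —, 184, 863, 861, —, 610, —, —]

3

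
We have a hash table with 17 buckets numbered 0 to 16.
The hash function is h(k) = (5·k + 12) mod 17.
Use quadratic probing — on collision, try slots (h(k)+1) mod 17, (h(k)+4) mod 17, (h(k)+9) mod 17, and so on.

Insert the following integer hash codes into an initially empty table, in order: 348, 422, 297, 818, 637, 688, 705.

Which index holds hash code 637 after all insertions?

348: h=1 → slot 1
422: h=14 → slot 14
297: h=1, probe 1,2 → slot 2
818: h=5 → slot 5
637: h=1, probe 1,2,5,10 → slot 10
688: h=1, probe 1,2,5,10,0 → slot 0
705: h=1, probe 1,2,5,10,0,9 → slot 9
Table: [688, 348, 297, ∅, ∅, 818, ∅, ∅, ∅, 705, 637, ∅, ∅, ∅, 422, ∅, ∅]

10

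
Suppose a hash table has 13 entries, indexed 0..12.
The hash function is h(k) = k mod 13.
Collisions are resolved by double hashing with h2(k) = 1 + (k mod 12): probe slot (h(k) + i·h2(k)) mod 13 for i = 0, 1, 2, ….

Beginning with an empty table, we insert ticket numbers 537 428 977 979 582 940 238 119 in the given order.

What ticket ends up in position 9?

537 hashes to 4; slot 4 is free → place at 4.
428 hashes to 12; slot 12 is free → place at 12.
977 hashes to 2; slot 2 is free → place at 2.
979 hashes to 4, h2=8; 4,12 taken → place at 7.
582 hashes to 10; slot 10 is free → place at 10.
940 hashes to 4, h2=5; 4 taken → place at 9.
238 hashes to 4, h2=11; 4,2 taken → place at 0.
119 hashes to 2, h2=12; 2 taken → place at 1.
Table: [238, 119, 977, ., 537, ., ., 979, ., 940, 582, ., 428]

940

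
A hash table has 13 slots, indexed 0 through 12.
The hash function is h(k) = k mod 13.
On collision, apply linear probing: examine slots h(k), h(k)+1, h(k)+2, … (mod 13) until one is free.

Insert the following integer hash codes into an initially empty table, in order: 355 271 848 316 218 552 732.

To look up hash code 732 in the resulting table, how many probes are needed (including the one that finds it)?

355: h=4 -> slot 4
271: h=11 -> slot 11
848: h=3 -> slot 3
316: h=4, probe 4,5 -> slot 5
218: h=10 -> slot 10
552: h=6 -> slot 6
732: h=4, probe 4,5,6,7 -> slot 7
Table: [_, _, _, 848, 355, 316, 552, 732, _, _, 218, 271, _]
Lookup 732: h=4, probe 4,5,6,7 → found at 7.

4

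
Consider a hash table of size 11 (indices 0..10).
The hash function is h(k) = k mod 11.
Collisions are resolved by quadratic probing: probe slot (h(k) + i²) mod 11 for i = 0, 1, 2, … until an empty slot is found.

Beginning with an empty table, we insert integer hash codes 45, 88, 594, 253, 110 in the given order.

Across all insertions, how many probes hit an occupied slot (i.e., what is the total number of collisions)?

9

Insert 45: h=1, slot 1 empty => index 1.
Insert 88: h=0, slot 0 empty => index 0.
Insert 594: h=0, slots 0,1 occupied => index 4.
Insert 253: h=0, slots 0,1,4 occupied => index 9.
Insert 110: h=0, slots 0,1,4,9 occupied => index 5.
Table: [88, 45, ∅, ∅, 594, 110, ∅, ∅, ∅, 253, ∅]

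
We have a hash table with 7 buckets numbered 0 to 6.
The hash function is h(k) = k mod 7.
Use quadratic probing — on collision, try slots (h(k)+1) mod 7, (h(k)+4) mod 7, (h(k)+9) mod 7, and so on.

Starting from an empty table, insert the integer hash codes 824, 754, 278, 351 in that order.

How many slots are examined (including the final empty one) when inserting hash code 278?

Insert 824: h=5, slot 5 empty -> index 5.
Insert 754: h=5, slot 5 occupied -> index 6.
Insert 278: h=5, slots 5,6 occupied -> index 2.
Insert 351: h=1, slot 1 empty -> index 1.
Table: [., 351, 278, ., ., 824, 754]

3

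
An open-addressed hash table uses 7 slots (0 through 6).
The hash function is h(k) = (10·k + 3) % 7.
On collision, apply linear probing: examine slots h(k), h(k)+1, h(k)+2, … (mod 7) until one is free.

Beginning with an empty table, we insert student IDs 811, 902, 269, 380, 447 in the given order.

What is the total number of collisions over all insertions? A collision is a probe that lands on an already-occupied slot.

811 hashes to 0; slot 0 is free => place at 0.
902 hashes to 0; 0 taken => place at 1.
269 hashes to 5; slot 5 is free => place at 5.
380 hashes to 2; slot 2 is free => place at 2.
447 hashes to 0; 0,1,2 taken => place at 3.
Table: [811, 902, 380, 447, -, 269, -]

4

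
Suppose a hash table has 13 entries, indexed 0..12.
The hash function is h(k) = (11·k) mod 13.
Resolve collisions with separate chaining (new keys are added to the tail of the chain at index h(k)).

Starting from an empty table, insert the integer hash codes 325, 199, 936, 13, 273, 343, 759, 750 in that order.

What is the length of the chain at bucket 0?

Insert 325: h=0, bucket 0 empty → new chain.
Insert 199: h=5, bucket 5 empty → new chain.
Insert 936: h=0, bucket 0 nonempty → append to chain.
Insert 13: h=0, bucket 0 nonempty → append to chain.
Insert 273: h=0, bucket 0 nonempty → append to chain.
Insert 343: h=3, bucket 3 empty → new chain.
Insert 759: h=3, bucket 3 nonempty → append to chain.
Insert 750: h=8, bucket 8 empty → new chain.
Final buckets:
0: 325 -> 936 -> 13 -> 273
1: -
2: -
3: 343 -> 759
4: -
5: 199
6: -
7: -
8: 750
9: -
10: -
11: -
12: -

4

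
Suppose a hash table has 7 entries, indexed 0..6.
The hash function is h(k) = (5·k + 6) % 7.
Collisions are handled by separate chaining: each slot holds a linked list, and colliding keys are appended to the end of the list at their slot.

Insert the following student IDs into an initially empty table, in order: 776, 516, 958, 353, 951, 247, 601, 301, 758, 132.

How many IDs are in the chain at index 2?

2

Insert 776: h=1, bucket 1 empty -> new chain.
Insert 516: h=3, bucket 3 empty -> new chain.
Insert 958: h=1, bucket 1 nonempty -> append to chain.
Insert 353: h=0, bucket 0 empty -> new chain.
Insert 951: h=1, bucket 1 nonempty -> append to chain.
Insert 247: h=2, bucket 2 empty -> new chain.
Insert 601: h=1, bucket 1 nonempty -> append to chain.
Insert 301: h=6, bucket 6 empty -> new chain.
Insert 758: h=2, bucket 2 nonempty -> append to chain.
Insert 132: h=1, bucket 1 nonempty -> append to chain.
Final buckets:
0: 353
1: 776 -> 958 -> 951 -> 601 -> 132
2: 247 -> 758
3: 516
4: ∅
5: ∅
6: 301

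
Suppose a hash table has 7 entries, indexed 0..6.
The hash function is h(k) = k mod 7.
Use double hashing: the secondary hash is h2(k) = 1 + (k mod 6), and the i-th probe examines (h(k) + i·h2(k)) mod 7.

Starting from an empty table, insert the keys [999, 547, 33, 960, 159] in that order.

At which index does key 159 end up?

Insert 999: h=5, slot 5 empty => index 5.
Insert 547: h=1, slot 1 empty => index 1.
Insert 33: h=5, h2=4, slot 5 occupied => index 2.
Insert 960: h=1, h2=1, slots 1,2 occupied => index 3.
Insert 159: h=5, h2=4, slots 5,2 occupied => index 6.
Table: [—, 547, 33, 960, —, 999, 159]

6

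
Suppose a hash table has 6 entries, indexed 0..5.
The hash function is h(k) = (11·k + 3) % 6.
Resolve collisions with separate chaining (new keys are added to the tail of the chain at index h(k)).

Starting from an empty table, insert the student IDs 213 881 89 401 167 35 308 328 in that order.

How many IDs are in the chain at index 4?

5

Insert 213: h=0, bucket 0 empty -> new chain.
Insert 881: h=4, bucket 4 empty -> new chain.
Insert 89: h=4, bucket 4 nonempty -> append to chain.
Insert 401: h=4, bucket 4 nonempty -> append to chain.
Insert 167: h=4, bucket 4 nonempty -> append to chain.
Insert 35: h=4, bucket 4 nonempty -> append to chain.
Insert 308: h=1, bucket 1 empty -> new chain.
Insert 328: h=5, bucket 5 empty -> new chain.
Final buckets:
0: 213
1: 308
2: -
3: -
4: 881 -> 89 -> 401 -> 167 -> 35
5: 328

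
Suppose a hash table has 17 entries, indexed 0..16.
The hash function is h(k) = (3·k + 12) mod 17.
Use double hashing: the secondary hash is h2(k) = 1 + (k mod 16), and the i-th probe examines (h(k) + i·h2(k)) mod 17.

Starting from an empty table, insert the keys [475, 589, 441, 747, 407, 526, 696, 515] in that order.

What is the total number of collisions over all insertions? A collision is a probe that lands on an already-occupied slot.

5

475 hashes to 9; slot 9 is free → place at 9.
589 hashes to 11; slot 11 is free → place at 11.
441 hashes to 9, h2=10; 9 taken → place at 2.
747 hashes to 9, h2=12; 9 taken → place at 4.
407 hashes to 9, h2=8; 9 taken → place at 0.
526 hashes to 9, h2=15; 9 taken → place at 7.
696 hashes to 9, h2=9; 9 taken → place at 1.
515 hashes to 10; slot 10 is free → place at 10.
Table: [407, 696, 441, —, 747, —, —, 526, —, 475, 515, 589, —, —, —, —, —]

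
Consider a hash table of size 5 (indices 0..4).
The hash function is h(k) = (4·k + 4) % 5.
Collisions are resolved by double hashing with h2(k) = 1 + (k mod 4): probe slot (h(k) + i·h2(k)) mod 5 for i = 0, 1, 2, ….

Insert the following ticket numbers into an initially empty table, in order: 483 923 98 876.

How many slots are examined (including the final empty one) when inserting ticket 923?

483: h=1 -> slot 1
923: h=1, h2=4, probe 1,0 -> slot 0
98: h=1, h2=3, probe 1,4 -> slot 4
876: h=3 -> slot 3
Table: [923, 483, ., 876, 98]

2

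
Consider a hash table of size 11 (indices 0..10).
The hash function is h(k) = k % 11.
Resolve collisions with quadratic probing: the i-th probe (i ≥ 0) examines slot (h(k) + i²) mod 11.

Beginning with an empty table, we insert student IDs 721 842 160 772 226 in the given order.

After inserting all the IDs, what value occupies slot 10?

Insert 721: h=6, slot 6 empty -> index 6.
Insert 842: h=6, slot 6 occupied -> index 7.
Insert 160: h=6, slots 6,7 occupied -> index 10.
Insert 772: h=2, slot 2 empty -> index 2.
Insert 226: h=6, slots 6,7,10 occupied -> index 4.
Table: [_, _, 772, _, 226, _, 721, 842, _, _, 160]

160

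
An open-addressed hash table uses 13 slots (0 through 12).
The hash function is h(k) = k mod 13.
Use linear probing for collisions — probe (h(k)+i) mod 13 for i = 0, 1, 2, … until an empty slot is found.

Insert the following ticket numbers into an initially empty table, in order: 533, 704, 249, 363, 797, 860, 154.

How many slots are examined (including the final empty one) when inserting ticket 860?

533 hashes to 0; slot 0 is free => place at 0.
704 hashes to 2; slot 2 is free => place at 2.
249 hashes to 2; 2 taken => place at 3.
363 hashes to 12; slot 12 is free => place at 12.
797 hashes to 4; slot 4 is free => place at 4.
860 hashes to 2; 2,3,4 taken => place at 5.
154 hashes to 11; slot 11 is free => place at 11.
Table: [533, _, 704, 249, 797, 860, _, _, _, _, _, 154, 363]

4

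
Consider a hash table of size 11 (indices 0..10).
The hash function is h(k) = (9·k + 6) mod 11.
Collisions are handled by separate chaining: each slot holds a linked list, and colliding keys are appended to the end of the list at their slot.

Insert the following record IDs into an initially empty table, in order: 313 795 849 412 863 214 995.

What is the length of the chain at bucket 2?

1

Insert 313: h=7, bucket 7 empty → new chain.
Insert 795: h=0, bucket 0 empty → new chain.
Insert 849: h=2, bucket 2 empty → new chain.
Insert 412: h=7, bucket 7 nonempty → append to chain.
Insert 863: h=7, bucket 7 nonempty → append to chain.
Insert 214: h=7, bucket 7 nonempty → append to chain.
Insert 995: h=7, bucket 7 nonempty → append to chain.
Final buckets:
0: 795
1: .
2: 849
3: .
4: .
5: .
6: .
7: 313 -> 412 -> 863 -> 214 -> 995
8: .
9: .
10: .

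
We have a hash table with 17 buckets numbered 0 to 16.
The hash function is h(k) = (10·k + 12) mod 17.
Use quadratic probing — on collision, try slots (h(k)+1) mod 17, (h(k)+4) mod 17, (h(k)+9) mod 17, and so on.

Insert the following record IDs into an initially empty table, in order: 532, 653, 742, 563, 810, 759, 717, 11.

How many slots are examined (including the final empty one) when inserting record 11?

4

532: h=11 => slot 11
653: h=14 => slot 14
742: h=3 => slot 3
563: h=15 => slot 15
810: h=3, probe 3,4 => slot 4
759: h=3, probe 3,4,7 => slot 7
717: h=8 => slot 8
11: h=3, probe 3,4,7,12 => slot 12
Table: [∅, ∅, ∅, 742, 810, ∅, ∅, 759, 717, ∅, ∅, 532, 11, ∅, 653, 563, ∅]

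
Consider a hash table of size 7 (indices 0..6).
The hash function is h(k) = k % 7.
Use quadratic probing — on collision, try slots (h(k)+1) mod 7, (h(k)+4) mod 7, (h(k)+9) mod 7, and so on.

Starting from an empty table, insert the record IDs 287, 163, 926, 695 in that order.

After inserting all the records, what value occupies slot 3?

287: h=0 -> slot 0
163: h=2 -> slot 2
926: h=2, probe 2,3 -> slot 3
695: h=2, probe 2,3,6 -> slot 6
Table: [287, -, 163, 926, -, -, 695]

926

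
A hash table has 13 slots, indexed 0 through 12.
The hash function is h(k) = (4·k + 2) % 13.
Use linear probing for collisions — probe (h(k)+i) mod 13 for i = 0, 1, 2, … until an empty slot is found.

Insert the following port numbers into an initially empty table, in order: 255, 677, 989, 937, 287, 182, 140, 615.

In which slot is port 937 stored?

9

255: h=8 → slot 8
677: h=6 → slot 6
989: h=6, probe 6,7 → slot 7
937: h=6, probe 6,7,8,9 → slot 9
287: h=6, probe 6,7,8,9,10 → slot 10
182: h=2 → slot 2
140: h=3 → slot 3
615: h=5 → slot 5
Table: [-, -, 182, 140, -, 615, 677, 989, 255, 937, 287, -, -]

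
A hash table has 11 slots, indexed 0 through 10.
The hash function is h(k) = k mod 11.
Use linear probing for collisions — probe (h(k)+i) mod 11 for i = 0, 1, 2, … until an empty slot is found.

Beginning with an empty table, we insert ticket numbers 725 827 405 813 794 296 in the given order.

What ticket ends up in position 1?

296

Insert 725: h=10, slot 10 empty → index 10.
Insert 827: h=2, slot 2 empty → index 2.
Insert 405: h=9, slot 9 empty → index 9.
Insert 813: h=10, slot 10 occupied → index 0.
Insert 794: h=2, slot 2 occupied → index 3.
Insert 296: h=10, slots 10,0 occupied → index 1.
Table: [813, 296, 827, 794, ., ., ., ., ., 405, 725]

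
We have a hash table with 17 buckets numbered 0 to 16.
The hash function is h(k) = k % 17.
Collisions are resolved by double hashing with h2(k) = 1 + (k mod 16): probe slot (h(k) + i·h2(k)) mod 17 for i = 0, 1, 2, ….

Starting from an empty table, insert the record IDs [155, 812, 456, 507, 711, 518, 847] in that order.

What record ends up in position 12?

Insert 155: h=2, slot 2 empty → index 2.
Insert 812: h=13, slot 13 empty → index 13.
Insert 456: h=14, slot 14 empty → index 14.
Insert 507: h=14, h2=12, slot 14 occupied → index 9.
Insert 711: h=14, h2=8, slot 14 occupied → index 5.
Insert 518: h=8, slot 8 empty → index 8.
Insert 847: h=14, h2=16, slots 14,13 occupied → index 12.
Table: [-, -, 155, -, -, 711, -, -, 518, 507, -, -, 847, 812, 456, -, -]

847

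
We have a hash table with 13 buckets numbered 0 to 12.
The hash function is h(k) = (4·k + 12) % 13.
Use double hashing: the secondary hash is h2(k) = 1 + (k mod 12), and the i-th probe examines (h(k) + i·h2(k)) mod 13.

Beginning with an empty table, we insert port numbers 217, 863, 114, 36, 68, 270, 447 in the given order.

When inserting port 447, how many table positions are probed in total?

2

217: h=9 => slot 9
863: h=6 => slot 6
114: h=0 => slot 0
36: h=0, h2=1, probe 0,1 => slot 1
68: h=11 => slot 11
270: h=0, h2=7, probe 0,7 => slot 7
447: h=6, h2=4, probe 6,10 => slot 10
Table: [114, 36, -, -, -, -, 863, 270, -, 217, 447, 68, -]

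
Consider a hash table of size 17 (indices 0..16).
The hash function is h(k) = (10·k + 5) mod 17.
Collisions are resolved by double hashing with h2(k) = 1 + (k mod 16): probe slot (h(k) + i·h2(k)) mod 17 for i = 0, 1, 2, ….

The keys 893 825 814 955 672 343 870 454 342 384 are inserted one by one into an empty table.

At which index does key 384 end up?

4

893 hashes to 10; slot 10 is free → place at 10.
825 hashes to 10, h2=10; 10 taken → place at 3.
814 hashes to 2; slot 2 is free → place at 2.
955 hashes to 1; slot 1 is free → place at 1.
672 hashes to 10, h2=1; 10 taken → place at 11.
343 hashes to 1, h2=8; 1 taken → place at 9.
870 hashes to 1, h2=7; 1 taken → place at 8.
454 hashes to 6; slot 6 is free → place at 6.
342 hashes to 8, h2=7; 8 taken → place at 15.
384 hashes to 3, h2=1; 3 taken → place at 4.
Table: [—, 955, 814, 825, 384, —, 454, —, 870, 343, 893, 672, —, —, —, 342, —]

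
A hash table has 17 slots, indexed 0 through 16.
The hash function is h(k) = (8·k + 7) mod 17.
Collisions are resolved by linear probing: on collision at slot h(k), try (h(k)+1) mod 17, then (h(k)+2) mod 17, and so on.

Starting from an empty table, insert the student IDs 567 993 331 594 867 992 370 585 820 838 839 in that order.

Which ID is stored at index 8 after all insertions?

567: h=4 => slot 4
993: h=12 => slot 12
331: h=3 => slot 3
594: h=16 => slot 16
867: h=7 => slot 7
992: h=4, probe 4,5 => slot 5
370: h=9 => slot 9
585: h=12, probe 12,13 => slot 13
820: h=5, probe 5,6 => slot 6
838: h=13, probe 13,14 => slot 14
839: h=4, probe 4,5,6,7,8 => slot 8
Table: [—, —, —, 331, 567, 992, 820, 867, 839, 370, —, —, 993, 585, 838, —, 594]

839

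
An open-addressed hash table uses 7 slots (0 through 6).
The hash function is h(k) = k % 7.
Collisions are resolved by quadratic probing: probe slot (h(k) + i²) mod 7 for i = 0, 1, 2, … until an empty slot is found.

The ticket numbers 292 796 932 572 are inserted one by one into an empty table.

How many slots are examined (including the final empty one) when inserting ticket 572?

292 hashes to 5; slot 5 is free → place at 5.
796 hashes to 5; 5 taken → place at 6.
932 hashes to 1; slot 1 is free → place at 1.
572 hashes to 5; 5,6 taken → place at 2.
Table: [_, 932, 572, _, _, 292, 796]

3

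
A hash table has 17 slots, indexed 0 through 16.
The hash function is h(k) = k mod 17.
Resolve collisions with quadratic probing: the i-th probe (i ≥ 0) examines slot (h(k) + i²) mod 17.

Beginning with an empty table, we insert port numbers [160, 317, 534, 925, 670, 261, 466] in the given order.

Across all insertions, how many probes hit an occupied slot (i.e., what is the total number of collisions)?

160: h=7 -> slot 7
317: h=11 -> slot 11
534: h=7, probe 7,8 -> slot 8
925: h=7, probe 7,8,11,16 -> slot 16
670: h=7, probe 7,8,11,16,6 -> slot 6
261: h=6, probe 6,7,10 -> slot 10
466: h=7, probe 7,8,11,16,6,15 -> slot 15
Table: [—, —, —, —, —, —, 670, 160, 534, —, 261, 317, —, —, —, 466, 925]

15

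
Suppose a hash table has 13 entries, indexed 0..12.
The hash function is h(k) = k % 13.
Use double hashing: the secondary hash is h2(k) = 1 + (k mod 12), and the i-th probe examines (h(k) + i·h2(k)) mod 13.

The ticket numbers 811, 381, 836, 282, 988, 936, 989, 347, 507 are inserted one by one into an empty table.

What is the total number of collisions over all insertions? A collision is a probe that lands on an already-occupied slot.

811 hashes to 5; slot 5 is free → place at 5.
381 hashes to 4; slot 4 is free → place at 4.
836 hashes to 4, h2=9; 4 taken → place at 0.
282 hashes to 9; slot 9 is free → place at 9.
988 hashes to 0, h2=5; 0,5 taken → place at 10.
936 hashes to 0, h2=1; 0 taken → place at 1.
989 hashes to 1, h2=6; 1 taken → place at 7.
347 hashes to 9, h2=12; 9 taken → place at 8.
507 hashes to 0, h2=4; 0,4,8 taken → place at 12.
Table: [836, 936, _, _, 381, 811, _, 989, 347, 282, 988, _, 507]

9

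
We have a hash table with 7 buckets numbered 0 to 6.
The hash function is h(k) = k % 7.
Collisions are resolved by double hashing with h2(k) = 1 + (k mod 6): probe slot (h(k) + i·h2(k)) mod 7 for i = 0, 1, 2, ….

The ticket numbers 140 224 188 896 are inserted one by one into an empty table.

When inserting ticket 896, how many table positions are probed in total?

4

140 hashes to 0; slot 0 is free -> place at 0.
224 hashes to 0, h2=3; 0 taken -> place at 3.
188 hashes to 6; slot 6 is free -> place at 6.
896 hashes to 0, h2=3; 0,3,6 taken -> place at 2.
Table: [140, -, 896, 224, -, -, 188]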